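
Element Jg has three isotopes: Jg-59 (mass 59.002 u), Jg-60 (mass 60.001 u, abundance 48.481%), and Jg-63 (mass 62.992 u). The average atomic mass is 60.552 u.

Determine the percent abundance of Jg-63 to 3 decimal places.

Let x and y be the fractions of Jg-59 and Jg-63. Then x + y = 1 − 0.48481 = 0.51519 and 59.002x + 62.992y = 60.552 − 0.48481×60.001 = 31.46291519.
Substituting: 59.002x + 62.992(0.51519 − x) = 31.46291519
(59.002 − 62.992)x = -0.98993329  ⇒  x = 0.24810, y = 0.26709
Jg-59: 24.810%, Jg-63: 26.709%.

26.709%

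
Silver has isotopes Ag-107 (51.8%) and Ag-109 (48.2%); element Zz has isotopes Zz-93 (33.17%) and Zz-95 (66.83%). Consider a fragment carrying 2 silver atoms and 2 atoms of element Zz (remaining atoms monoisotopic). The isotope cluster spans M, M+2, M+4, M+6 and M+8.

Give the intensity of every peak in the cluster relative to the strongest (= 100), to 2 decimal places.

Silver pattern (n=2): 0.268324 : 0.499352 : 0.232324
Element Zz pattern (n=2): 0.11002489 : 0.44335022 : 0.44662489
Convolve the two distributions (both contribute in 2-u steps):
  M: 0.268324×0.11002489 = 0.029522
  M+2: 0.268324×0.44335022 + 0.499352×0.11002489 = 0.173903
  M+4: 0.268324×0.44662489 + 0.499352×0.44335022 + 0.232324×0.11002489 = 0.366789
  M+6: 0.499352×0.44662489 + 0.232324×0.44335022 = 0.326024
  M+8: 0.232324×0.44662489 = 0.103762
Scale to base peak (0.366789) = 100: 8.05 : 47.41 : 100.00 : 88.89 : 28.29

8.05 : 47.41 : 100.00 : 88.89 : 28.29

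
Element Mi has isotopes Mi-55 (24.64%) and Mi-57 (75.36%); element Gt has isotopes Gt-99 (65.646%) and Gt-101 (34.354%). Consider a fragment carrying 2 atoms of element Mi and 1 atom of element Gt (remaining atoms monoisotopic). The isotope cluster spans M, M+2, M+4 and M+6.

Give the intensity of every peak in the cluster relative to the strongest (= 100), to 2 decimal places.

Element Mi pattern (n=2): 0.06071296 : 0.37137408 : 0.56791296
Element Gt pattern (n=1): 0.65646 : 0.34354
Convolve the two distributions (both contribute in 2-u steps):
  M: 0.06071296×0.65646 = 0.039856
  M+2: 0.06071296×0.34354 + 0.37137408×0.65646 = 0.264650
  M+4: 0.37137408×0.34354 + 0.56791296×0.65646 = 0.500394
  M+6: 0.56791296×0.34354 = 0.195101
Scale to base peak (0.500394) = 100: 7.96 : 52.89 : 100.00 : 38.99

7.96 : 52.89 : 100.00 : 38.99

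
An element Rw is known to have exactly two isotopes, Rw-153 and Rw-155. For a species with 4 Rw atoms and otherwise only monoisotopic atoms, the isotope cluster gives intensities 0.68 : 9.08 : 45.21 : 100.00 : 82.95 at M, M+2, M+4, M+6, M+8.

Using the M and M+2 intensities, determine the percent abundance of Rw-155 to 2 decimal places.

Let p = fractional abundance of Rw-153. I(M+2)/I(M) = [C(4,1)·p^3·(1−p)] / p^4 = 4·(1−p)/p = 9.08/0.68 = 13.3529
(1−p)/p = 13.3529/4 = 3.3382  ⇒  p = 1/(1 + 3.3382) = 0.2305
Rw-153: 23.05%, Rw-155: 76.95%.

76.95%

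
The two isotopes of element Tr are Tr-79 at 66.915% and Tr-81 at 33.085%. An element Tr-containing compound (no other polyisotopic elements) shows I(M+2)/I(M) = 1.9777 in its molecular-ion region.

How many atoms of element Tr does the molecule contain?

4

For n independent Tr atoms, I(M+2)/I(M) = n · (abundance Tr-81) / (abundance Tr-79) = n · 0.33085/0.66915.
n = 1.9777 × 0.66915/0.33085 = 4.00 ≈ 4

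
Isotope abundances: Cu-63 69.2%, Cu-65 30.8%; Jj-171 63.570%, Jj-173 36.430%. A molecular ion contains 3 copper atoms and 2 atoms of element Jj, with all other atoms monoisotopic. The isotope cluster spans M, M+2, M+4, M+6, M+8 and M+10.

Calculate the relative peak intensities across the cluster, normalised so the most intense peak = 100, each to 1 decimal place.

40.3 : 100.0 : 98.9 : 48.7 : 11.9 : 1.2

Copper pattern (n=3): 0.33137389 : 0.44247034 : 0.19693766 : 0.02921811
Element Jj pattern (n=2): 0.40411449 : 0.46317102 : 0.13271449
Convolve the two distributions (both contribute in 2-u steps):
  M: 0.33137389×0.40411449 = 0.133913
  M+2: 0.33137389×0.46317102 + 0.44247034×0.40411449 = 0.332291
  M+4: 0.33137389×0.13271449 + 0.44247034×0.46317102 + 0.19693766×0.40411449 = 0.328503
  M+6: 0.44247034×0.13271449 + 0.19693766×0.46317102 + 0.02921811×0.40411449 = 0.161746
  M+8: 0.19693766×0.13271449 + 0.02921811×0.46317102 = 0.039669
  M+10: 0.02921811×0.13271449 = 0.003878
Scale to base peak (0.332291) = 100: 40.3 : 100.0 : 98.9 : 48.7 : 11.9 : 1.2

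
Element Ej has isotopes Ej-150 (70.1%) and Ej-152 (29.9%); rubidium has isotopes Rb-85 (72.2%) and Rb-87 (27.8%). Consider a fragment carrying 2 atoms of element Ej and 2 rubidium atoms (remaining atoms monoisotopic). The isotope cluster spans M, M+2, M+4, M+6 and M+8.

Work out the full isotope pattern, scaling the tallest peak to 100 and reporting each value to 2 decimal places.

Element Ej pattern (n=2): 0.491401 : 0.419198 : 0.089401
Rubidium pattern (n=2): 0.521284 : 0.401432 : 0.077284
Convolve the two distributions (both contribute in 2-u steps):
  M: 0.491401×0.521284 = 0.256159
  M+2: 0.491401×0.401432 + 0.419198×0.521284 = 0.415785
  M+4: 0.491401×0.077284 + 0.419198×0.401432 + 0.089401×0.521284 = 0.252860
  M+6: 0.419198×0.077284 + 0.089401×0.401432 = 0.068286
  M+8: 0.089401×0.077284 = 0.006909
Scale to base peak (0.415785) = 100: 61.61 : 100.00 : 60.82 : 16.42 : 1.66

61.61 : 100.00 : 60.82 : 16.42 : 1.66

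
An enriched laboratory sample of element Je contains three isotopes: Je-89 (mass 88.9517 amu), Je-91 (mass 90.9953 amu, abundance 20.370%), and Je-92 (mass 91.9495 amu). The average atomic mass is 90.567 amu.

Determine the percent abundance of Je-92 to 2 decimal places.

40.00%

The remaining 79.630% is split between Je-89 (fraction x) and Je-92 (fraction 0.79630 − x).
Substituting: 88.9517x + 91.9495(0.79630 − x) = 72.03125739
(88.9517 − 91.9495)x = -1.18812946  ⇒  x = 0.39633, y = 0.39997
Je-89: 39.63%, Je-92: 40.00%.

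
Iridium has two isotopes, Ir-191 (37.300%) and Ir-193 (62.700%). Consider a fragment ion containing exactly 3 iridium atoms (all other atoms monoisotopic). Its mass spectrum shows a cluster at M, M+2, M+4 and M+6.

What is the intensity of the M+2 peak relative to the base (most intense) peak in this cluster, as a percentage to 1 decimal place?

Binomial terms of (0.37300 + 0.62700)^3: M 0.0519, M+2 0.2617, M+4 0.4399, M+6 0.2465 → M+4 is the base peak.
P(M+4) = C(3,2) × 0.37300^1 × 0.62700^2 = 3 × 0.3730 × 0.393129 = 0.439911 (base)
P(M+2) = C(3,1) × 0.37300^2 × 0.62700^1 = 3 × 0.139129 × 0.6270 = 0.261702
Relative intensity = 0.261702 / 0.439911 × 100 = 59.5

59.5%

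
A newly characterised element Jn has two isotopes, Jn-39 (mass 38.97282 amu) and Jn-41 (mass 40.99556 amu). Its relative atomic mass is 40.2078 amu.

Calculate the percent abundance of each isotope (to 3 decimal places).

Jn-39: 38.945%, Jn-41: 61.055%

Writing the weighted mean with unknown fraction x of Jn-39:
38.97282·x + 40.99556·(1 − x) = 40.2078
(38.97282 − 40.99556)·x = 40.2078 − 40.99556
x = -0.78776 / -2.02274 = 0.38945 → 38.945% Jn-39, 61.055% Jn-41.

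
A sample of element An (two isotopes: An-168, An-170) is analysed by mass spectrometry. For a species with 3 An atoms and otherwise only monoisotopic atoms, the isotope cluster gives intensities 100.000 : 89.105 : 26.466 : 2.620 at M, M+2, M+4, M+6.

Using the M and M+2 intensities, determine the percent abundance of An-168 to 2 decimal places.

77.10%

If p is the fraction of An that is An-168, then I(M+2)/I(M) = [C(3,1)·p^2·(1−p)] / p^3 = 3·(1−p)/p = 89.105/100.000 = 0.8911
(1−p)/p = 0.8911/3 = 0.2970  ⇒  p = 1/(1 + 0.2970) = 0.7710
An-168: 77.10%, An-170: 22.90%.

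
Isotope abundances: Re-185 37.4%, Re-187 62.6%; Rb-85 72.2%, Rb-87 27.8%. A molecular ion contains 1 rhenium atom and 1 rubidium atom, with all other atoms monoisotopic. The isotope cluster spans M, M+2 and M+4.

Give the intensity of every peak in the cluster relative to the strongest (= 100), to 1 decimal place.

Rhenium pattern (n=1): 0.3740 : 0.6260
Rubidium pattern (n=1): 0.7220 : 0.2780
Convolve the two distributions (both contribute in 2-u steps):
  M: 0.3740×0.7220 = 0.270028
  M+2: 0.3740×0.2780 + 0.6260×0.7220 = 0.555944
  M+4: 0.6260×0.2780 = 0.174028
Scale to base peak (0.555944) = 100: 48.6 : 100.0 : 31.3

48.6 : 100.0 : 31.3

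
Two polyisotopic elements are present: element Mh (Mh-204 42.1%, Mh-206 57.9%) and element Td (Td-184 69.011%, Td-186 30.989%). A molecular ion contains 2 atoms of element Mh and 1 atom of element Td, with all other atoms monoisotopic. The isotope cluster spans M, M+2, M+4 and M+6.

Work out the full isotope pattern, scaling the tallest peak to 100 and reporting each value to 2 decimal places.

31.25 : 100.00 : 97.72 : 26.54

Element Mh pattern (n=2): 0.177241 : 0.487518 : 0.335241
Element Td pattern (n=1): 0.69011 : 0.30989
Convolve the two distributions (both contribute in 2-u steps):
  M: 0.177241×0.69011 = 0.122316
  M+2: 0.177241×0.30989 + 0.487518×0.69011 = 0.391366
  M+4: 0.487518×0.30989 + 0.335241×0.69011 = 0.382430
  M+6: 0.335241×0.30989 = 0.103888
Scale to base peak (0.391366) = 100: 31.25 : 100.00 : 97.72 : 26.54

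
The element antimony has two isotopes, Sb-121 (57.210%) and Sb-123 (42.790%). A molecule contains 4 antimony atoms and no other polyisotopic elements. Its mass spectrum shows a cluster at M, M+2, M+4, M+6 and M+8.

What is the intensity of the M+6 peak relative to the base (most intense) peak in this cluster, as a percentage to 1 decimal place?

Binomial terms of (0.57210 + 0.42790)^4: M 0.1071, M+2 0.3205, M+4 0.3596, M+6 0.1793, M+8 0.0335 → M+4 is the base peak.
P(M+4) = C(4,2) × 0.57210^2 × 0.42790^2 = 6 × 0.32729841 × 0.18309841 = 0.359567 (base)
P(M+6) = C(4,3) × 0.57210^1 × 0.42790^3 = 4 × 0.5721 × 0.07834781 = 0.179291
Relative intensity = 0.179291 / 0.359567 × 100 = 49.9

49.9%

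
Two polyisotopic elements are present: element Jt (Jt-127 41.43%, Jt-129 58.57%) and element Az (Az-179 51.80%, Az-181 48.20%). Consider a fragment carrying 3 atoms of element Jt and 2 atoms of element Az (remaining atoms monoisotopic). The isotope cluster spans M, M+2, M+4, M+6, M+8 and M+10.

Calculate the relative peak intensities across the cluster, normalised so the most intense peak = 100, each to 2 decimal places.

5.66 : 34.56 : 83.57 : 100.00 : 59.18 : 13.86

Element Jt pattern (n=3): 0.07111231 : 0.30159653 : 0.42637 : 0.20092116
Element Az pattern (n=2): 0.268324 : 0.499352 : 0.232324
Convolve the two distributions (both contribute in 2-u steps):
  M: 0.07111231×0.268324 = 0.019081
  M+2: 0.07111231×0.499352 + 0.30159653×0.268324 = 0.116436
  M+4: 0.07111231×0.232324 + 0.30159653×0.499352 + 0.42637×0.268324 = 0.281529
  M+6: 0.30159653×0.232324 + 0.42637×0.499352 + 0.20092116×0.268324 = 0.336889
  M+8: 0.42637×0.232324 + 0.20092116×0.499352 = 0.199386
  M+10: 0.20092116×0.232324 = 0.046679
Scale to base peak (0.336889) = 100: 5.66 : 34.56 : 83.57 : 100.00 : 59.18 : 13.86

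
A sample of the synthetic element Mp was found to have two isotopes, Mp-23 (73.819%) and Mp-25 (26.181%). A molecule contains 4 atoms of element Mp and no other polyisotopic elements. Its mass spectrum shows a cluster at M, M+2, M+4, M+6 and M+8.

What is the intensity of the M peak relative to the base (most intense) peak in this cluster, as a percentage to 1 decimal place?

70.5%

Binomial terms of (0.73819 + 0.26181)^4: M 0.2969, M+2 0.4213, M+4 0.2241, M+6 0.0530, M+8 0.0047 → M+2 is the base peak.
P(M+2) = C(4,1) × 0.73819^3 × 0.26181^1 = 4 × 0.4022578 × 0.26181 = 0.421260 (base)
P(M) = C(4,0) × 0.73819^4 × 0.26181^0 = 1 × 0.29694268 × 1.0000 = 0.296943
Relative intensity = 0.296943 / 0.421260 × 100 = 70.5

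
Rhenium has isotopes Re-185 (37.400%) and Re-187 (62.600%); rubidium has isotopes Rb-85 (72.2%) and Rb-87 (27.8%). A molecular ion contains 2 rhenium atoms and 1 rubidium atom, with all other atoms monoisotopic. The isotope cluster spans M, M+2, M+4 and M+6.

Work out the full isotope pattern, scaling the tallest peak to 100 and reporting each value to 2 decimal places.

24.45 : 91.25 : 100.00 : 26.37

Rhenium pattern (n=2): 0.139876 : 0.468248 : 0.391876
Rubidium pattern (n=1): 0.7220 : 0.2780
Convolve the two distributions (both contribute in 2-u steps):
  M: 0.139876×0.7220 = 0.100990
  M+2: 0.139876×0.2780 + 0.468248×0.7220 = 0.376961
  M+4: 0.468248×0.2780 + 0.391876×0.7220 = 0.413107
  M+6: 0.391876×0.2780 = 0.108942
Scale to base peak (0.413107) = 100: 24.45 : 91.25 : 100.00 : 26.37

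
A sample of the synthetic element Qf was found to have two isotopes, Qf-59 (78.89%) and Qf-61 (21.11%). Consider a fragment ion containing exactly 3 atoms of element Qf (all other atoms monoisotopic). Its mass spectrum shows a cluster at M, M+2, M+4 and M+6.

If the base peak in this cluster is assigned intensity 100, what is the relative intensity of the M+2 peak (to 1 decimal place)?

(0.7889 + 0.2111)^3 gives M 0.4910, M+2 0.3941, M+4 0.1055, M+6 0.0094; the largest is M.
P(M) = C(3,0) × 0.7889^3 × 0.2111^0 = 1 × 0.49098234 × 1.0000 = 0.490982 (base)
P(M+2) = C(3,1) × 0.7889^2 × 0.2111^1 = 3 × 0.62236321 × 0.2111 = 0.394143
Relative intensity = 0.394143 / 0.490982 × 100 = 80.3

80.3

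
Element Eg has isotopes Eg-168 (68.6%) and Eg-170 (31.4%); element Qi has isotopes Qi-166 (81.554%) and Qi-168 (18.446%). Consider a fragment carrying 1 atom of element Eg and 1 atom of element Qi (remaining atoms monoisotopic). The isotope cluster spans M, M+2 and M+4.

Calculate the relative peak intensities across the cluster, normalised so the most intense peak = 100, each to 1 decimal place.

Element Eg pattern (n=1): 0.6860 : 0.3140
Element Qi pattern (n=1): 0.81554 : 0.18446
Convolve the two distributions (both contribute in 2-u steps):
  M: 0.6860×0.81554 = 0.559460
  M+2: 0.6860×0.18446 + 0.3140×0.81554 = 0.382619
  M+4: 0.3140×0.18446 = 0.057920
Scale to base peak (0.559460) = 100: 100.0 : 68.4 : 10.4

100.0 : 68.4 : 10.4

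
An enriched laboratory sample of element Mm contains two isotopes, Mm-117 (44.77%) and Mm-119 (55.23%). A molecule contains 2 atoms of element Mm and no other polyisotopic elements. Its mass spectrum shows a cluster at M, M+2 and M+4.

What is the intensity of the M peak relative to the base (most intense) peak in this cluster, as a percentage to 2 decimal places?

40.53%

Term probabilities: M 0.2004, M+2 0.4945, M+4 0.3050. Base peak = M+2.
P(M+2) = C(2,1) × 0.4477^1 × 0.5523^1 = 2 × 0.4477 × 0.5523 = 0.494529 (base)
P(M) = C(2,0) × 0.4477^2 × 0.5523^0 = 1 × 0.20043529 × 1.0000 = 0.200435
Relative intensity = 0.200435 / 0.494529 × 100 = 40.53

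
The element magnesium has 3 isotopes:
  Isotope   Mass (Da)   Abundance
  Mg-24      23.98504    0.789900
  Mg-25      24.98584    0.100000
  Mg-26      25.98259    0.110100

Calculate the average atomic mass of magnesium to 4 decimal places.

24.3051 Da

Average mass = Σ (abundance × isotope mass) = 0.789900 × 23.98504 + 0.100000 × 24.98584 + 0.110100 × 25.98259
= 18.945783 + 2.498584 + 2.860683 = 24.305050 Da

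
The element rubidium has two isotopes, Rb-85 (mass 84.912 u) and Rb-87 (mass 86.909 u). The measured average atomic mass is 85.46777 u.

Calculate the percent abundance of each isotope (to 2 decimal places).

With x = fraction of Rb-85 (so Rb-87 is 1 − x):
84.912·x + 86.909·(1 − x) = 85.46777
(84.912 − 86.909)·x = 85.46777 − 86.909
x = -1.44123 / -1.997 = 0.72170 → 72.17% Rb-85, 27.83% Rb-87.

Rb-85: 72.17%, Rb-87: 27.83%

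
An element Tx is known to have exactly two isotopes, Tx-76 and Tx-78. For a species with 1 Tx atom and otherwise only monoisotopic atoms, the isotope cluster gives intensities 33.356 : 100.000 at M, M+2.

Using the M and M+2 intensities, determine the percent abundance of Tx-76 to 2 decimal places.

25.01%

Let p = fractional abundance of Tx-76. I(M+2)/I(M) = [C(1,1)·p^0·(1−p)] / p^1 = 1·(1−p)/p = 100.000/33.356 = 2.9980
(1−p)/p = 2.9980/1 = 2.9980  ⇒  p = 1/(1 + 2.9980) = 0.2501
Tx-76: 25.01%, Tx-78: 74.99%.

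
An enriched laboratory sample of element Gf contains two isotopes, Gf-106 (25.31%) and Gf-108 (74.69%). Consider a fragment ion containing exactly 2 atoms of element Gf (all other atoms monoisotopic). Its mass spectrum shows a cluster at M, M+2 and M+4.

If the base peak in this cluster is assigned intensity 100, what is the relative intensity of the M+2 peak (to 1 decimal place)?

Binomial terms of (0.2531 + 0.7469)^2: M 0.0641, M+2 0.3781, M+4 0.5579 → M+4 is the base peak.
P(M+4) = C(2,2) × 0.2531^0 × 0.7469^2 = 1 × 1.0000 × 0.55785961 = 0.557860 (base)
P(M+2) = C(2,1) × 0.2531^1 × 0.7469^1 = 2 × 0.2531 × 0.7469 = 0.378081
Relative intensity = 0.378081 / 0.557860 × 100 = 67.8

67.8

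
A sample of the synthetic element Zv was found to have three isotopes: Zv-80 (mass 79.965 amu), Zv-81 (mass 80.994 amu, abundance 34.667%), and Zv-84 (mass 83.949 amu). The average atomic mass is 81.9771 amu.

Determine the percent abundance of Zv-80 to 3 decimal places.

23.782%

Let x and y be the fractions of Zv-80 and Zv-84. Then x + y = 1 − 0.34667 = 0.65333 and 79.965x + 83.949y = 81.9771 − 0.34667×80.994 = 53.89891002.
Substituting: 79.965x + 83.949(0.65333 − x) = 53.89891002
(79.965 − 83.949)x = -0.94749015  ⇒  x = 0.23782, y = 0.41551
Zv-80: 23.782%, Zv-84: 41.551%.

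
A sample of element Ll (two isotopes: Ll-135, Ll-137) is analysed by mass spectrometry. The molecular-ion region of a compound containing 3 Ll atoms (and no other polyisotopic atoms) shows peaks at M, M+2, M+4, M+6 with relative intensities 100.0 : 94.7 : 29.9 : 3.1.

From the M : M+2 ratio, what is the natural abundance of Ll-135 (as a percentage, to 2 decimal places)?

76.01%

Let p = fractional abundance of Ll-135. I(M+2)/I(M) = [C(3,1)·p^2·(1−p)] / p^3 = 3·(1−p)/p = 94.7/100.0 = 0.9470
(1−p)/p = 0.9470/3 = 0.3157  ⇒  p = 1/(1 + 0.3157) = 0.7601
Ll-135: 76.01%, Ll-137: 23.99%.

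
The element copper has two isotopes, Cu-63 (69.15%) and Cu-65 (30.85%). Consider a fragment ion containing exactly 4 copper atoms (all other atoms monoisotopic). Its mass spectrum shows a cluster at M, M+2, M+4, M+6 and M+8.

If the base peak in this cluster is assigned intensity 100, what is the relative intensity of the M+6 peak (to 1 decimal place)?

19.9

Binomial terms of (0.6915 + 0.3085)^4: M 0.2286, M+2 0.4080, M+4 0.2731, M+6 0.0812, M+8 0.0091 → M+2 is the base peak.
P(M+2) = C(4,1) × 0.6915^3 × 0.3085^1 = 4 × 0.33065611 × 0.3085 = 0.408030 (base)
P(M+6) = C(4,3) × 0.6915^1 × 0.3085^3 = 4 × 0.6915 × 0.02936064 = 0.081212
Relative intensity = 0.081212 / 0.408030 × 100 = 19.9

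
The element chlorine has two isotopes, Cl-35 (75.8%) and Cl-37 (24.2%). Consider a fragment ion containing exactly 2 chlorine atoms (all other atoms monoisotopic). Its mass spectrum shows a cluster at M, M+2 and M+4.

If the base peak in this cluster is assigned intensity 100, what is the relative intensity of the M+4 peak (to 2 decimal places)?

(0.758 + 0.242)^2 gives M 0.5746, M+2 0.3669, M+4 0.0586; the largest is M.
P(M) = C(2,0) × 0.758^2 × 0.242^0 = 1 × 0.574564 × 1.0000 = 0.574564 (base)
P(M+4) = C(2,2) × 0.758^0 × 0.242^2 = 1 × 1.0000 × 0.058564 = 0.058564
Relative intensity = 0.058564 / 0.574564 × 100 = 10.19

10.19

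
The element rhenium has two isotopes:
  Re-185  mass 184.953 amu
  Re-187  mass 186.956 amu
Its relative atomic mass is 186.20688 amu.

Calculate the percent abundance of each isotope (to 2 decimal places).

Re-185: 37.40%, Re-187: 62.60%

With x = fraction of Re-185 (so Re-187 is 1 − x):
184.953·x + 186.956·(1 − x) = 186.20688
(184.953 − 186.956)·x = 186.20688 − 186.956
x = -0.74912 / -2.003 = 0.37400 → 37.40% Re-185, 62.60% Re-187.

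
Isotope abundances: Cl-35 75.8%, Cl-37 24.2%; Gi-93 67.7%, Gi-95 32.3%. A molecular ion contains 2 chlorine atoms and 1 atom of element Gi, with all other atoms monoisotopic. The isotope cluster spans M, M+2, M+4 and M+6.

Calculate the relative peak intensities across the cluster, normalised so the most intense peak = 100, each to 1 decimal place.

Chlorine pattern (n=2): 0.574564 : 0.366872 : 0.058564
Element Gi pattern (n=1): 0.6770 : 0.3230
Convolve the two distributions (both contribute in 2-u steps):
  M: 0.574564×0.6770 = 0.388980
  M+2: 0.574564×0.3230 + 0.366872×0.6770 = 0.433957
  M+4: 0.366872×0.3230 + 0.058564×0.6770 = 0.158147
  M+6: 0.058564×0.3230 = 0.018916
Scale to base peak (0.433957) = 100: 89.6 : 100.0 : 36.4 : 4.4

89.6 : 100.0 : 36.4 : 4.4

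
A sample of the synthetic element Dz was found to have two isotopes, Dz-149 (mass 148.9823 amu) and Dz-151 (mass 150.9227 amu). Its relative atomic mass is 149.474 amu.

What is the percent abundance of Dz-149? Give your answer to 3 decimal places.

74.660%

With x = fraction of Dz-149 (so Dz-151 is 1 − x):
148.9823·x + 150.9227·(1 − x) = 149.474
(148.9823 − 150.9227)·x = 149.474 − 150.9227
x = -1.4487 / -1.9404 = 0.74660 → 74.660% Dz-149, 25.340% Dz-151.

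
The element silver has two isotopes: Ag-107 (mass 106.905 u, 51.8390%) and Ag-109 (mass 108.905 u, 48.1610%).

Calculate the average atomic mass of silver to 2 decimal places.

Ar = Σ fᵢ·mᵢ = 0.518390 × 106.905 + 0.481610 × 108.905
= 55.4185 + 52.4497 = 107.8682 u

107.87 u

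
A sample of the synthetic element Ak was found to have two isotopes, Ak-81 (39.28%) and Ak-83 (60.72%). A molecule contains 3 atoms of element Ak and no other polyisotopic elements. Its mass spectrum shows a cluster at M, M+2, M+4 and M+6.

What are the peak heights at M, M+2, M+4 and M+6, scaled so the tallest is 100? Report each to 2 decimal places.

The 3 Ak atoms are independent, so intensities follow the terms of (0.3928 + 0.6072)^3.
P(M) = 0.3928^3 = 0.060606
P(M+2) = 3 × 0.3928^2 × 0.6072^1 = 0.281058
P(M+4) = 3 × 0.3928^1 × 0.6072^2 = 0.434466
P(M+6) = 0.6072^3 = 0.223870
The M+4 peak is largest (0.434466); scaling to 100 gives 13.95 : 64.69 : 100.00 : 51.53.

13.95 : 64.69 : 100.00 : 51.53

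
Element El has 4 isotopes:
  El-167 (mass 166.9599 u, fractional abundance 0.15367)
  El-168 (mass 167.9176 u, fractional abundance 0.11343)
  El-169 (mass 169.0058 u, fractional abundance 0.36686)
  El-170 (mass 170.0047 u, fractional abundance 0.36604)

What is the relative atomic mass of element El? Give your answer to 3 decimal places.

Weight each isotope mass by its fractional abundance: 0.15367 × 166.9599 + 0.11343 × 167.9176 + 0.36686 × 169.0058 + 0.36604 × 170.0047
= 25.65673 + 19.04689 + 62.00147 + 62.22852 = 168.93361 u

168.934 u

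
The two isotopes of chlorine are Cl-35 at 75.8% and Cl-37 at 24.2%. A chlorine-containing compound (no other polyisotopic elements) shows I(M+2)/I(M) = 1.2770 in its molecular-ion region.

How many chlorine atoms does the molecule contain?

4

With n Cl atoms, P(M+2)/P(M) = C(n,1)·p^(n−1)q / p^n = n·q/p = n · 0.242/0.758.
n = 1.2770 × 0.758/0.242 = 4.00 ≈ 4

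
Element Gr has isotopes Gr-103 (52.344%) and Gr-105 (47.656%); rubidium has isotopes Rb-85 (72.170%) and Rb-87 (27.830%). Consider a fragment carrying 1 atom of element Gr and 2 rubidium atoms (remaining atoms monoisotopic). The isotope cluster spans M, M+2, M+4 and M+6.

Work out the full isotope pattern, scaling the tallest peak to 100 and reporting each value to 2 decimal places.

Element Gr pattern (n=1): 0.52344 : 0.47656
Rubidium pattern (n=2): 0.52085089 : 0.40169822 : 0.07745089
Convolve the two distributions (both contribute in 2-u steps):
  M: 0.52344×0.52085089 = 0.272634
  M+2: 0.52344×0.40169822 + 0.47656×0.52085089 = 0.458482
  M+4: 0.52344×0.07745089 + 0.47656×0.40169822 = 0.231974
  M+6: 0.47656×0.07745089 = 0.036910
Scale to base peak (0.458482) = 100: 59.46 : 100.00 : 50.60 : 8.05

59.46 : 100.00 : 50.60 : 8.05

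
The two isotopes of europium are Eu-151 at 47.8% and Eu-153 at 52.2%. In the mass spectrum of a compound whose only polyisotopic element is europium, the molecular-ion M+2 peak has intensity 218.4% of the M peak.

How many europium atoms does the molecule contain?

2

With n Eu atoms, P(M+2)/P(M) = C(n,1)·p^(n−1)q / p^n = n·q/p = n · 0.522/0.478.
n = 2.184 × 0.478/0.522 = 2.00 ≈ 2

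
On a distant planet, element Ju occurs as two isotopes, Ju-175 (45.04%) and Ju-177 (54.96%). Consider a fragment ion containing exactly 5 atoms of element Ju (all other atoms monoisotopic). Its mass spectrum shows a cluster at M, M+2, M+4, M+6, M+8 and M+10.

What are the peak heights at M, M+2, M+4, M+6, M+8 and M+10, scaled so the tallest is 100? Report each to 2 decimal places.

5.50 : 33.58 : 81.95 : 100.00 : 61.01 : 14.89

Expanding (0.4504 + 0.5496)^5:
P(M) = 0.4504^5 = 0.018535
P(M+2) = 5 × 0.4504^4 × 0.5496^1 = 0.113086
P(M+4) = 10 × 0.4504^3 × 0.5496^2 = 0.275987
P(M+6) = 10 × 0.4504^2 × 0.5496^3 = 0.336773
P(M+8) = 5 × 0.4504^1 × 0.5496^4 = 0.205473
P(M+10) = 0.5496^5 = 0.050146
The M+6 peak is largest (0.336773); scaling to 100 gives 5.50 : 33.58 : 81.95 : 100.00 : 61.01 : 14.89.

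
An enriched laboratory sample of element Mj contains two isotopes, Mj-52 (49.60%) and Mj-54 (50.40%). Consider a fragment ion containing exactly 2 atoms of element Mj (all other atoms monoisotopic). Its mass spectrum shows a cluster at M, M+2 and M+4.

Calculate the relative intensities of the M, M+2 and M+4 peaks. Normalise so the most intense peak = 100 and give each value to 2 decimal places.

Each Mj atom is independently Mj-52 (p = 0.4960) or Mj-54 (q = 0.5040); the cluster is the binomial expansion (p + q)^2.
P(M) = 0.4960^2 = 0.246016
P(M+2) = 2 × 0.4960^1 × 0.5040^1 = 0.499968
P(M+4) = 0.5040^2 = 0.254016
The M+2 peak is largest (0.499968); scaling to 100 gives 49.21 : 100.00 : 50.81.

49.21 : 100.00 : 50.81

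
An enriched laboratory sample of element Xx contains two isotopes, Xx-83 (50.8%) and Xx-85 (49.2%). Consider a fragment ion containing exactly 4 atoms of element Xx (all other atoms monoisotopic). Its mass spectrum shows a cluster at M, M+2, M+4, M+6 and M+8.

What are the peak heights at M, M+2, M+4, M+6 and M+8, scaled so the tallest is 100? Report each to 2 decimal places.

17.77 : 68.83 : 100.00 : 64.57 : 15.63

Expanding (0.508 + 0.492)^4:
P(M) = 0.508^4 = 0.066597
P(M+2) = 4 × 0.508^3 × 0.492^1 = 0.257998
P(M+4) = 6 × 0.508^2 × 0.492^2 = 0.374808
P(M+6) = 4 × 0.508^1 × 0.492^3 = 0.242002
P(M+8) = 0.492^4 = 0.058595
The M+4 peak is largest (0.374808); scaling to 100 gives 17.77 : 68.83 : 100.00 : 64.57 : 15.63.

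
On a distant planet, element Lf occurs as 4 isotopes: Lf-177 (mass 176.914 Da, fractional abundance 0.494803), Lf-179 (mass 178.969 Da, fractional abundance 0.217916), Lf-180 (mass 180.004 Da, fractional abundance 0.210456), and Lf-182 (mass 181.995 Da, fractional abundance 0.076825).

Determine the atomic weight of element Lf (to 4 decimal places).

Weight each isotope mass by its fractional abundance: 0.494803 × 176.914 + 0.217916 × 178.969 + 0.210456 × 180.004 + 0.076825 × 181.995
= 87.53758 + 39.00021 + 37.88292 + 13.98177 = 178.40248 Da

178.4025 Da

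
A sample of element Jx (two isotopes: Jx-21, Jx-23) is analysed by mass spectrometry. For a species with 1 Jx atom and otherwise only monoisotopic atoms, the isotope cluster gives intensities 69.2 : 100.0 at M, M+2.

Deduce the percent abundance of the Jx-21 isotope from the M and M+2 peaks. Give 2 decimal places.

40.90%

If p is the fraction of Jx that is Jx-21, then I(M+2)/I(M) = [C(1,1)·p^0·(1−p)] / p^1 = 1·(1−p)/p = 100.0/69.2 = 1.4451
(1−p)/p = 1.4451/1 = 1.4451  ⇒  p = 1/(1 + 1.4451) = 0.4090
Jx-21: 40.90%, Jx-23: 59.10%.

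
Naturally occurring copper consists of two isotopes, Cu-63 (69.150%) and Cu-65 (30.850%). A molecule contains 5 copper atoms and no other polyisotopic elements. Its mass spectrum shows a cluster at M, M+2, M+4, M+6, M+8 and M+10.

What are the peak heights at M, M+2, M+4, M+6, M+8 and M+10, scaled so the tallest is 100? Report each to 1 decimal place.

44.8 : 100.0 : 89.2 : 39.8 : 8.9 : 0.8

Each Cu atom is independently Cu-63 (p = 0.69150) or Cu-65 (q = 0.30850); the cluster is the binomial expansion (p + q)^5.
P(M) = 0.69150^5 = 0.158111
P(M+2) = 5 × 0.69150^4 × 0.30850^1 = 0.352691
P(M+4) = 10 × 0.69150^3 × 0.30850^2 = 0.314693
P(M+6) = 10 × 0.69150^2 × 0.30850^3 = 0.140394
P(M+8) = 5 × 0.69150^1 × 0.30850^4 = 0.031317
P(M+10) = 0.30850^5 = 0.002794
The M+2 peak is largest (0.352691); scaling to 100 gives 44.8 : 100.0 : 89.2 : 39.8 : 8.9 : 0.8.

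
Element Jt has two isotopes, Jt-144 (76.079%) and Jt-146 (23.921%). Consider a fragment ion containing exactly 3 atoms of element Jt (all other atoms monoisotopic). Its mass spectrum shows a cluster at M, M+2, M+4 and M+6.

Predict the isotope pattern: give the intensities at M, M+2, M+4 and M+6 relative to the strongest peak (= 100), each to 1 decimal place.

100.0 : 94.3 : 29.7 : 3.1

Each Jt atom is independently Jt-144 (p = 0.76079) or Jt-146 (q = 0.23921); the cluster is the binomial expansion (p + q)^3.
P(M) = 0.76079^3 = 0.440346
P(M+2) = 3 × 0.76079^2 × 0.23921^1 = 0.415365
P(M+4) = 3 × 0.76079^1 × 0.23921^2 = 0.130600
P(M+6) = 0.23921^3 = 0.013688
The M peak is largest (0.440346); scaling to 100 gives 100.0 : 94.3 : 29.7 : 3.1.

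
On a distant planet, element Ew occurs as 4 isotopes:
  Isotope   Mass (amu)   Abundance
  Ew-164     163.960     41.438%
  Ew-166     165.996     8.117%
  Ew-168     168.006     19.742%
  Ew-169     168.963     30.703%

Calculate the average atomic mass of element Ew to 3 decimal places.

166.460 amu

Weight each isotope mass by its fractional abundance: 0.41438 × 163.960 + 0.08117 × 165.996 + 0.19742 × 168.006 + 0.30703 × 168.963
= 67.9417 + 13.4739 + 33.1677 + 51.8767 = 166.4600 amu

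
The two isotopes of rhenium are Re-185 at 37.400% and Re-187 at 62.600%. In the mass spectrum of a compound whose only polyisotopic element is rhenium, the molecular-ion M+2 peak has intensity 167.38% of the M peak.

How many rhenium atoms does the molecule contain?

With n Re atoms, P(M+2)/P(M) = C(n,1)·p^(n−1)q / p^n = n·q/p = n · 0.62600/0.37400.
n = 1.6738 × 0.37400/0.62600 = 1.00 ≈ 1

1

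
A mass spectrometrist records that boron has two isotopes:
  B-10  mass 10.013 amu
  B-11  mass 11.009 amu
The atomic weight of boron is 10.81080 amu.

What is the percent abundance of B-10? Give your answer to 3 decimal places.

Writing the weighted mean with unknown fraction x of B-10:
10.013·x + 11.009·(1 − x) = 10.81080
(10.013 − 11.009)·x = 10.81080 − 11.009
x = -0.19820 / -0.996 = 0.19900 → 19.900% B-10, 80.100% B-11.

19.900%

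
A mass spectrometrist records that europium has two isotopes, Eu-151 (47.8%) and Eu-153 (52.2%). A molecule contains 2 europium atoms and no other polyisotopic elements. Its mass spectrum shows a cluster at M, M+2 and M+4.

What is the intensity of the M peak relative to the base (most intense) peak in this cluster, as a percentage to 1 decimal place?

45.8%

Binomial terms of (0.478 + 0.522)^2: M 0.2285, M+2 0.4990, M+4 0.2725 → M+2 is the base peak.
P(M+2) = C(2,1) × 0.478^1 × 0.522^1 = 2 × 0.4780 × 0.5220 = 0.499032 (base)
P(M) = C(2,0) × 0.478^2 × 0.522^0 = 1 × 0.228484 × 1.0000 = 0.228484
Relative intensity = 0.228484 / 0.499032 × 100 = 45.8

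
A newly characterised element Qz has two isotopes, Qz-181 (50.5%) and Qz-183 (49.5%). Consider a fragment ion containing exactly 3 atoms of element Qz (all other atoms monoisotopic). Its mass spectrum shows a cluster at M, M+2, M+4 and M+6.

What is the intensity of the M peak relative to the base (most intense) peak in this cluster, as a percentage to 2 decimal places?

(0.505 + 0.495)^3 gives M 0.1288, M+2 0.3787, M+4 0.3712, M+6 0.1213; the largest is M+2.
P(M+2) = C(3,1) × 0.505^2 × 0.495^1 = 3 × 0.255025 × 0.4950 = 0.378712 (base)
P(M) = C(3,0) × 0.505^3 × 0.495^0 = 1 × 0.12878763 × 1.0000 = 0.128788
Relative intensity = 0.128788 / 0.378712 × 100 = 34.01

34.01%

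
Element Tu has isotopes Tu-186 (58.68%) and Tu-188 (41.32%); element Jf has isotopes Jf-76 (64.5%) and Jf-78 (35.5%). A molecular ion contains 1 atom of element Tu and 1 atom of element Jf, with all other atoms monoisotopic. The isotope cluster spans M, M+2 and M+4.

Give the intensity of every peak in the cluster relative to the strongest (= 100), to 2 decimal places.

Element Tu pattern (n=1): 0.5868 : 0.4132
Element Jf pattern (n=1): 0.6450 : 0.3550
Convolve the two distributions (both contribute in 2-u steps):
  M: 0.5868×0.6450 = 0.378486
  M+2: 0.5868×0.3550 + 0.4132×0.6450 = 0.474828
  M+4: 0.4132×0.3550 = 0.146686
Scale to base peak (0.474828) = 100: 79.71 : 100.00 : 30.89

79.71 : 100.00 : 30.89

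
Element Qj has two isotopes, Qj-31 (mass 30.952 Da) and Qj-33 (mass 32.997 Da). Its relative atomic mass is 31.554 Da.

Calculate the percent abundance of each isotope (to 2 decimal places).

Qj-31: 70.56%, Qj-33: 29.44%

With x = fraction of Qj-31 (so Qj-33 is 1 − x):
30.952·x + 32.997·(1 − x) = 31.554
(30.952 − 32.997)·x = 31.554 − 32.997
x = -1.443 / -2.045 = 0.70562 → 70.56% Qj-31, 29.44% Qj-33.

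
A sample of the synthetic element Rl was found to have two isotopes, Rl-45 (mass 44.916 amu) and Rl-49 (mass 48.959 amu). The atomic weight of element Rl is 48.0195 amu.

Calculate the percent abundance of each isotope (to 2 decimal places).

Rl-45: 23.24%, Rl-49: 76.76%

Writing the weighted mean with unknown fraction x of Rl-45:
44.916·x + 48.959·(1 − x) = 48.0195
(44.916 − 48.959)·x = 48.0195 − 48.959
x = -0.9395 / -4.043 = 0.23238 → 23.24% Rl-45, 76.76% Rl-49.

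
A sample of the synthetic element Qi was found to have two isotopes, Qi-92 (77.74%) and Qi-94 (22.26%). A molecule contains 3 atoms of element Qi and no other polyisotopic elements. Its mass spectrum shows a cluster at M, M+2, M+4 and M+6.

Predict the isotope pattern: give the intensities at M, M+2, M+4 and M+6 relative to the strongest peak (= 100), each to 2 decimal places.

100.00 : 85.90 : 24.60 : 2.35

Each Qi atom is independently Qi-92 (p = 0.7774) or Qi-94 (q = 0.2226); the cluster is the binomial expansion (p + q)^3.
P(M) = 0.7774^3 = 0.469822
P(M+2) = 3 × 0.7774^2 × 0.2226^1 = 0.403585
P(M+4) = 3 × 0.7774^1 × 0.2226^2 = 0.115562
P(M+6) = 0.2226^3 = 0.011030
The M peak is largest (0.469822); scaling to 100 gives 100.00 : 85.90 : 24.60 : 2.35.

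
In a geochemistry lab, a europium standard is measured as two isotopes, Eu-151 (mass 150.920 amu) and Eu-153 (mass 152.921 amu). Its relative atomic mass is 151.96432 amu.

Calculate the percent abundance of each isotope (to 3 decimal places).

With x = fraction of Eu-151 (so Eu-153 is 1 − x):
150.920·x + 152.921·(1 − x) = 151.96432
(150.920 − 152.921)·x = 151.96432 − 152.921
x = -0.95668 / -2.001 = 0.47810 → 47.810% Eu-151, 52.190% Eu-153.

Eu-151: 47.810%, Eu-153: 52.190%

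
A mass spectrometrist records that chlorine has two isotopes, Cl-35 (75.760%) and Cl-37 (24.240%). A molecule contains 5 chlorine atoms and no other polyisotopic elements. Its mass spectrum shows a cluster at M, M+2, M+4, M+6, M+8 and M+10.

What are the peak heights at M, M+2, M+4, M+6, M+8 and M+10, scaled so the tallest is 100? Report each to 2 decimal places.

Expanding (0.75760 + 0.24240)^5:
P(M) = 0.75760^5 = 0.249574
P(M+2) = 5 × 0.75760^4 × 0.24240^1 = 0.399266
P(M+4) = 10 × 0.75760^3 × 0.24240^2 = 0.255497
P(M+6) = 10 × 0.75760^2 × 0.24240^3 = 0.081748
P(M+8) = 5 × 0.75760^1 × 0.24240^4 = 0.013078
P(M+10) = 0.24240^5 = 0.000837
The M+2 peak is largest (0.399266); scaling to 100 gives 62.51 : 100.00 : 63.99 : 20.47 : 3.28 : 0.21.

62.51 : 100.00 : 63.99 : 20.47 : 3.28 : 0.21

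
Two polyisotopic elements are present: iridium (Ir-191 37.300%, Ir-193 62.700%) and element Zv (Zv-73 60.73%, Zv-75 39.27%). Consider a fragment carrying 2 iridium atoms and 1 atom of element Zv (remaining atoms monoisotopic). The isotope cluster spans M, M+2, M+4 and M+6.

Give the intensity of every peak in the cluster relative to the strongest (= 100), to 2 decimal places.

Iridium pattern (n=2): 0.139129 : 0.467742 : 0.393129
Element Zv pattern (n=1): 0.6073 : 0.3927
Convolve the two distributions (both contribute in 2-u steps):
  M: 0.139129×0.6073 = 0.084493
  M+2: 0.139129×0.3927 + 0.467742×0.6073 = 0.338696
  M+4: 0.467742×0.3927 + 0.393129×0.6073 = 0.422430
  M+6: 0.393129×0.3927 = 0.154382
Scale to base peak (0.422430) = 100: 20.00 : 80.18 : 100.00 : 36.55

20.00 : 80.18 : 100.00 : 36.55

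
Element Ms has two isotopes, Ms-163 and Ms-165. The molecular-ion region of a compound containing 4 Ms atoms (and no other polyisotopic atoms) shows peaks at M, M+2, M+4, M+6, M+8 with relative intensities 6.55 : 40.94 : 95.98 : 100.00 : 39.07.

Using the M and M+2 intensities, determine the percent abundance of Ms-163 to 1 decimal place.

39.0%

Write p for the Ms-163 fraction. I(M+2)/I(M) = [C(4,1)·p^3·(1−p)] / p^4 = 4·(1−p)/p = 40.94/6.55 = 6.2504
(1−p)/p = 6.2504/4 = 1.5626  ⇒  p = 1/(1 + 1.5626) = 0.3902
Ms-163: 39.0%, Ms-165: 61.0%.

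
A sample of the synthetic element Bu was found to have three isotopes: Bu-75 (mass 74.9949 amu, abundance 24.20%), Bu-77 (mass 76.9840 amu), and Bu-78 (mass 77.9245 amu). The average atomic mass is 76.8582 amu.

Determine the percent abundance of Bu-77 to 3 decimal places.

The remaining 75.80% is split between Bu-77 (fraction x) and Bu-78 (fraction 0.7580 − x).
Substituting: 76.9840x + 77.9245(0.7580 − x) = 58.7094342
(76.9840 − 77.9245)x = -0.3573368  ⇒  x = 0.37994, y = 0.37806
Bu-77: 37.994%, Bu-78: 37.806%.

37.994%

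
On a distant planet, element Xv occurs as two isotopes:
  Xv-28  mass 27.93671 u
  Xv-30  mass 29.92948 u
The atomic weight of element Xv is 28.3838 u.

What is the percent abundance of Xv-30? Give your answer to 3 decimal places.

22.436%

Writing the weighted mean with unknown fraction x of Xv-28:
27.93671·x + 29.92948·(1 − x) = 28.3838
(27.93671 − 29.92948)·x = 28.3838 − 29.92948
x = -1.54568 / -1.99277 = 0.77564 → 77.564% Xv-28, 22.436% Xv-30.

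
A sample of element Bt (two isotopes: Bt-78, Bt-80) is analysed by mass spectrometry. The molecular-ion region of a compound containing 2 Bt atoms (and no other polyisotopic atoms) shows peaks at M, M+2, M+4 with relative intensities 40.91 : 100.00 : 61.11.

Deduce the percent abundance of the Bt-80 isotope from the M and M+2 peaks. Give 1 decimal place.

55.0%

Write p for the Bt-78 fraction. I(M+2)/I(M) = [C(2,1)·p^1·(1−p)] / p^2 = 2·(1−p)/p = 100.00/40.91 = 2.4444
(1−p)/p = 2.4444/2 = 1.2222  ⇒  p = 1/(1 + 1.2222) = 0.4500
Bt-78: 45.0%, Bt-80: 55.0%.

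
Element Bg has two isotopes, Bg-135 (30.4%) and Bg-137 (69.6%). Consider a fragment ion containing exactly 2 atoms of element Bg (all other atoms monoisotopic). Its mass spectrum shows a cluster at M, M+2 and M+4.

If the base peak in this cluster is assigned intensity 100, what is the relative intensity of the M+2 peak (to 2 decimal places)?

Binomial terms of (0.304 + 0.696)^2: M 0.0924, M+2 0.4232, M+4 0.4844 → M+4 is the base peak.
P(M+4) = C(2,2) × 0.304^0 × 0.696^2 = 1 × 1.0000 × 0.484416 = 0.484416 (base)
P(M+2) = C(2,1) × 0.304^1 × 0.696^1 = 2 × 0.3040 × 0.6960 = 0.423168
Relative intensity = 0.423168 / 0.484416 × 100 = 87.36

87.36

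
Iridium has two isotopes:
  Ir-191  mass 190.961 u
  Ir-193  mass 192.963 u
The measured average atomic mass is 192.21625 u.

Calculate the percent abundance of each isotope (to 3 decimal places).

Writing the weighted mean with unknown fraction x of Ir-191:
190.961·x + 192.963·(1 − x) = 192.21625
(190.961 − 192.963)·x = 192.21625 − 192.963
x = -0.74675 / -2.002 = 0.37300 → 37.300% Ir-191, 62.700% Ir-193.

Ir-191: 37.300%, Ir-193: 62.700%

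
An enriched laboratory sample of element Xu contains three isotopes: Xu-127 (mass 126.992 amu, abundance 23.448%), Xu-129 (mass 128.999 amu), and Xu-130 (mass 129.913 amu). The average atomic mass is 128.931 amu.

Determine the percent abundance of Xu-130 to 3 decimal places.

44.048%

The remaining 76.552% is split between Xu-129 (fraction x) and Xu-130 (fraction 0.76552 − x).
Substituting: 128.999x + 129.913(0.76552 − x) = 99.15391584
(128.999 − 129.913)x = -0.29708392  ⇒  x = 0.32504, y = 0.44048
Xu-129: 32.504%, Xu-130: 44.048%.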